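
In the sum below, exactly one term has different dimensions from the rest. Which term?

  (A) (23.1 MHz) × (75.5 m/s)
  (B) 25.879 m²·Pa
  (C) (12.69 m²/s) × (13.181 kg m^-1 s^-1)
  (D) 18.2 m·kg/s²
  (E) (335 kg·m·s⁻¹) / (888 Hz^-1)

Expand each in SI base units:
  (A) [s⁻¹] · [m·s⁻¹] = m·s⁻²
  (B) Pa·m² = N·m⁻²·m² = kg·m·s⁻²
  (C) [m²·s⁻¹] · [kg·m⁻¹·s⁻¹] = kg·m·s⁻²
  (D) kg·m·s⁻²
  (E) [kg·m·s⁻¹] / [s] = kg·m·s⁻²
All reduce to kg·m·s⁻² except (A), which is m·s⁻².

(A)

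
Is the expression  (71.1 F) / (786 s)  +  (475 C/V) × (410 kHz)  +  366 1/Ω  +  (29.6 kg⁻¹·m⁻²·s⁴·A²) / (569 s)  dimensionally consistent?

Yes

Dimensions:
  (71.1 F) / (786 s):  [kg⁻¹·m⁻²·s⁴·A²] / [s] = kg⁻¹·m⁻²·s³·A²
  (475 C/V) × (410 kHz):  [kg⁻¹·m⁻²·s⁴·A²] · [s⁻¹] = kg⁻¹·m⁻²·s³·A²
  366 1/Ω:  Ω⁻¹ = (V·A⁻¹)⁻¹ = kg⁻¹·m⁻²·s³·A²
  (29.6 kg⁻¹·m⁻²·s⁴·A²) / (569 s):  [kg⁻¹·m⁻²·s⁴·A²] / [s] = kg⁻¹·m⁻²·s³·A²
Every term reduces to kg⁻¹·m⁻²·s³·A².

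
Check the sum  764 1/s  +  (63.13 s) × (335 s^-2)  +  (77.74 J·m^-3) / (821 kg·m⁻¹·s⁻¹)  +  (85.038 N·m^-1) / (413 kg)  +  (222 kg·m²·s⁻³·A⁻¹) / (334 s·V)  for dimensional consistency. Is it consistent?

No

Expand each in SI base units:
  764 1/s:  s⁻¹
  (63.13 s) × (335 s^-2):  [s] · [s⁻²] = s⁻¹
  (77.74 J·m^-3) / (821 kg·m⁻¹·s⁻¹):  [kg·m⁻¹·s⁻²] / [kg·m⁻¹·s⁻¹] = s⁻¹
  (85.038 N·m^-1) / (413 kg):  [kg·s⁻²] / [kg] = s⁻²
  (222 kg·m²·s⁻³·A⁻¹) / (334 s·V):  [kg·m²·s⁻³·A⁻¹] / [kg·m²·s⁻²·A⁻¹] = s⁻¹
The terms do not share a single dimension (s⁻² vs s⁻¹).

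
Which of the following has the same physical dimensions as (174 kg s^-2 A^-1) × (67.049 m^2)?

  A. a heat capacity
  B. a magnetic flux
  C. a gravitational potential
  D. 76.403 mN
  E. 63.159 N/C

Reference: [kg·s⁻²·A⁻¹] · [m²] = kg·m²·s⁻²·A⁻¹.
Each option:
  A. [heat capacity] = kg·m²·s⁻²·K⁻¹
  B. [magnetic flux] = kg·m²·s⁻²·A⁻¹  ← same
  C. [gravitational potential] = m²·s⁻²
  D. N = kg·m·s⁻²
  E. N·C⁻¹ = kg·m·s⁻²·(s·A)⁻¹ = kg·m·s⁻³·A⁻¹
Only B. matches kg·m²·s⁻²·A⁻¹.

B.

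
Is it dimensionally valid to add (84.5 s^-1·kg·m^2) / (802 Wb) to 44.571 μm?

No

In SI base units:
  (84.5 s^-1·kg·m^2) / (802 Wb):  [kg·m²·s⁻¹] / [kg·m²·s⁻²·A⁻¹] = s·A
  44.571 μm:  m
s·A ≠ m, so they cannot be added.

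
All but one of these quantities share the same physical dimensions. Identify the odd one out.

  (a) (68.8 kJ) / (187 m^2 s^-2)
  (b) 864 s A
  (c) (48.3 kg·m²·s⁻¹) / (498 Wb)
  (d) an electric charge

(a)

Expand each in SI base units:
  (a) [kg·m²·s⁻²] / [m²·s⁻²] = kg
  (b) s·A
  (c) [kg·m²·s⁻¹] / [kg·m²·s⁻²·A⁻¹] = s·A
  (d) [electric charge] = s·A
All reduce to s·A except (a), which is kg.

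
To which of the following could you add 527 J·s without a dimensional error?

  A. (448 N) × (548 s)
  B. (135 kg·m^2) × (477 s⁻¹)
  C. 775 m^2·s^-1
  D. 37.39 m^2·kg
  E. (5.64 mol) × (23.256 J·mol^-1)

B.

Reference: J·s = N·m·s = kg·m²·s⁻¹.
Each option:
  A. [kg·m·s⁻²] · [s] = kg·m·s⁻¹
  B. [kg·m²] · [s⁻¹] = kg·m²·s⁻¹  ← same
  C. m²·s⁻¹
  D. kg·m²
  E. [mol] · [kg·m²·s⁻²·mol⁻¹] = kg·m²·s⁻²
Only B. matches kg·m²·s⁻¹.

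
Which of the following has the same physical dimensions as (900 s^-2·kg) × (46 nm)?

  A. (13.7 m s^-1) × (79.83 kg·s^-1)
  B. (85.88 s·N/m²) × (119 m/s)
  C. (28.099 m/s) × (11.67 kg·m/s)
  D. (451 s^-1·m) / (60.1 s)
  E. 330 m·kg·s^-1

A.

Reference: [kg·s⁻²] · [m] = kg·m·s⁻².
Each option:
  A. [m·s⁻¹] · [kg·s⁻¹] = kg·m·s⁻²  ← same
  B. [kg·m⁻¹·s⁻¹] · [m·s⁻¹] = kg·s⁻²
  C. [m·s⁻¹] · [kg·m·s⁻¹] = kg·m²·s⁻²
  D. [m·s⁻¹] / [s] = m·s⁻²
  E. kg·m·s⁻¹
Only A. matches kg·m·s⁻².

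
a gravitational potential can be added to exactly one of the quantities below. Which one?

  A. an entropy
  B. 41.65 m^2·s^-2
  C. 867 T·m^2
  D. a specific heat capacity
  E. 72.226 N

B.

Reference: [gravitational potential] = m²·s⁻².
Each option:
  A. [entropy] = kg·m²·s⁻²·K⁻¹
  B. m²·s⁻²  ← same
  C. T·m² = Wb·m⁻²·m² = kg·m²·s⁻²·A⁻¹
  D. [specific heat capacity] = m²·s⁻²·K⁻¹
  E. N = kg·m·s⁻²
Only B. matches m²·s⁻².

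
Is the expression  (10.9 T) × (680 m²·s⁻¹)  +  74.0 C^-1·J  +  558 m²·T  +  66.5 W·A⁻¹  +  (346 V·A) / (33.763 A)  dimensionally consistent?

No

Dimensions:
  (10.9 T) × (680 m²·s⁻¹):  [kg·s⁻²·A⁻¹] · [m²·s⁻¹] = kg·m²·s⁻³·A⁻¹
  74.0 C^-1·J:  J·C⁻¹ = N·m·(s·A)⁻¹ = kg·m²·s⁻³·A⁻¹
  558 m²·T:  T·m² = Wb·m⁻²·m² = kg·m²·s⁻²·A⁻¹
  66.5 W·A⁻¹:  W·A⁻¹ = J·s⁻¹·A⁻¹ = kg·m²·s⁻³·A⁻¹
  (346 V·A) / (33.763 A):  [kg·m²·s⁻³] / [A] = kg·m²·s⁻³·A⁻¹
The terms do not share a single dimension (kg·m²·s⁻²·A⁻¹ vs kg·m²·s⁻³·A⁻¹).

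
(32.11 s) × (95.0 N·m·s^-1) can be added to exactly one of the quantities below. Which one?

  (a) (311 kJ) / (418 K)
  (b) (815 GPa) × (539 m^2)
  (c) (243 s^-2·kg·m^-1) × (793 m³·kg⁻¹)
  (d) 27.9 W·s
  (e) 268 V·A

Reference: [s] · [kg·m²·s⁻³] = kg·m²·s⁻².
Each option:
  (a) [kg·m²·s⁻²] / [K] = kg·m²·s⁻²·K⁻¹
  (b) [kg·m⁻¹·s⁻²] · [m²] = kg·m·s⁻²
  (c) [kg·m⁻¹·s⁻²] · [kg⁻¹·m³] = m²·s⁻²
  (d) W·s = J·s⁻¹·s = kg·m²·s⁻²  ← same
  (e) V·A = J·C⁻¹·A = kg·m²·s⁻³
Only (d) matches kg·m²·s⁻².

(d)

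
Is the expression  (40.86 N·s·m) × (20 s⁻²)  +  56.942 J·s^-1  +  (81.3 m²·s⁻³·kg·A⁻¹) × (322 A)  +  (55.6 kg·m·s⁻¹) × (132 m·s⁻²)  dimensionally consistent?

Work out the base dimensions of each:
  (40.86 N·s·m) × (20 s⁻²):  [kg·m²·s⁻¹] · [s⁻²] = kg·m²·s⁻³
  56.942 J·s^-1:  J·s⁻¹ = N·m·s⁻¹ = kg·m²·s⁻³
  (81.3 m²·s⁻³·kg·A⁻¹) × (322 A):  [kg·m²·s⁻³·A⁻¹] · [A] = kg·m²·s⁻³
  (55.6 kg·m·s⁻¹) × (132 m·s⁻²):  [kg·m·s⁻¹] · [m·s⁻²] = kg·m²·s⁻³
Every term reduces to kg·m²·s⁻³.

Yes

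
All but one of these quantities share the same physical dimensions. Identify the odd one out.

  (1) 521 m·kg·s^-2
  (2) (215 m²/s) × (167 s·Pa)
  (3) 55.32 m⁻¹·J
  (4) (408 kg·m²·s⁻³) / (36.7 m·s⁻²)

In SI base units:
  (1) kg·m·s⁻²
  (2) [m²·s⁻¹] · [kg·m⁻¹·s⁻¹] = kg·m·s⁻²
  (3) J·m⁻¹ = N·m·m⁻¹ = kg·m·s⁻²
  (4) [kg·m²·s⁻³] / [m·s⁻²] = kg·m·s⁻¹
All reduce to kg·m·s⁻² except (4), which is kg·m·s⁻¹.

(4)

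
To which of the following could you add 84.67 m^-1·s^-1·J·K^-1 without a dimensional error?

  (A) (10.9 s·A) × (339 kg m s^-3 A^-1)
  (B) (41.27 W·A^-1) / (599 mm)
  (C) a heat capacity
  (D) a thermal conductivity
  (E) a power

(D)

Reference: J·s⁻¹·m⁻¹·K⁻¹ = N·m·s⁻¹·m⁻¹·K⁻¹ = kg·m·s⁻³·K⁻¹.
Each option:
  (A) [s·A] · [kg·m·s⁻³·A⁻¹] = kg·m·s⁻²
  (B) [kg·m²·s⁻³·A⁻¹] / [m] = kg·m·s⁻³·A⁻¹
  (C) [heat capacity] = kg·m²·s⁻²·K⁻¹
  (D) [thermal conductivity] = kg·m·s⁻³·K⁻¹  ← same
  (E) [power] = kg·m²·s⁻³
Only (D) matches kg·m·s⁻³·K⁻¹.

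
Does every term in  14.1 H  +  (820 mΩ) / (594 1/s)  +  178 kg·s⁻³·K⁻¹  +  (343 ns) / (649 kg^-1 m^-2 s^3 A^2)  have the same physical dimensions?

Expand each in SI base units:
  14.1 H:  H = V·s·A⁻¹ = kg·m²·s⁻²·A⁻²
  (820 mΩ) / (594 1/s):  [kg·m²·s⁻³·A⁻²] / [s⁻¹] = kg·m²·s⁻²·A⁻²
  178 kg·s⁻³·K⁻¹:  kg·s⁻³·K⁻¹
  (343 ns) / (649 kg^-1 m^-2 s^3 A^2):  [s] / [kg⁻¹·m⁻²·s³·A²] = kg·m²·s⁻²·A⁻²
The terms do not share a single dimension (kg·m²·s⁻²·A⁻² vs kg·s⁻³·K⁻¹).

No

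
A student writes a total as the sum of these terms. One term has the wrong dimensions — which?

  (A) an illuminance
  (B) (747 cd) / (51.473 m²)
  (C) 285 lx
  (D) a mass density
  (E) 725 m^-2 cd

Dimensions:
  (A) [illuminance] = m⁻²·cd
  (B) [cd] / [m²] = m⁻²·cd
  (C) lx = lm·m⁻² = m⁻²·cd
  (D) [mass density] = kg·m⁻³
  (E) m⁻²·cd
All reduce to m⁻²·cd except (D), which is kg·m⁻³.

(D)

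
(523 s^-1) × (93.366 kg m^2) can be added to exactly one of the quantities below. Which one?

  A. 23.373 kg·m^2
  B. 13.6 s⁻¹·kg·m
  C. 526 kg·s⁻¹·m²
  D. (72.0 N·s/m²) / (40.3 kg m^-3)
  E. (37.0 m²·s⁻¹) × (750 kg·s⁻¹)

C.

Reference: [s⁻¹] · [kg·m²] = kg·m²·s⁻¹.
Each option:
  A. kg·m²
  B. kg·m·s⁻¹
  C. kg·m²·s⁻¹  ← same
  D. [kg·m⁻¹·s⁻¹] / [kg·m⁻³] = m²·s⁻¹
  E. [m²·s⁻¹] · [kg·s⁻¹] = kg·m²·s⁻²
Only C. matches kg·m²·s⁻¹.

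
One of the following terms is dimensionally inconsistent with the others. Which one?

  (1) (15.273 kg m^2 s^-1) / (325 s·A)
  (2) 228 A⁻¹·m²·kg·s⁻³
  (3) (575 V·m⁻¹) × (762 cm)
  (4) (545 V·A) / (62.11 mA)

(1)

Reduce each to base SI dimensions:
  (1) [kg·m²·s⁻¹] / [s·A] = kg·m²·s⁻²·A⁻¹
  (2) kg·m²·s⁻³·A⁻¹
  (3) [kg·m·s⁻³·A⁻¹] · [m] = kg·m²·s⁻³·A⁻¹
  (4) [kg·m²·s⁻³] / [A] = kg·m²·s⁻³·A⁻¹
All reduce to kg·m²·s⁻³·A⁻¹ except (1), which is kg·m²·s⁻²·A⁻¹.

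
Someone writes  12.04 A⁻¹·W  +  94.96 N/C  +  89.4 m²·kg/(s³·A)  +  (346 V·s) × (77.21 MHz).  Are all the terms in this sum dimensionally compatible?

Reduce each to base SI dimensions:
  12.04 A⁻¹·W:  W·A⁻¹ = J·s⁻¹·A⁻¹ = kg·m²·s⁻³·A⁻¹
  94.96 N/C:  N·C⁻¹ = kg·m·s⁻²·(s·A)⁻¹ = kg·m·s⁻³·A⁻¹
  89.4 m²·kg/(s³·A):  kg·m²·s⁻³·A⁻¹
  (346 V·s) × (77.21 MHz):  [kg·m²·s⁻²·A⁻¹] · [s⁻¹] = kg·m²·s⁻³·A⁻¹
The terms do not share a single dimension (kg·m²·s⁻³·A⁻¹ vs kg·m·s⁻³·A⁻¹).

No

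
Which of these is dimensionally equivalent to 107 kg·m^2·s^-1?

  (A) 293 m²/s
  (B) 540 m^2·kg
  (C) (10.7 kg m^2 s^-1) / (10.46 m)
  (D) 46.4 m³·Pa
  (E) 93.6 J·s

Reference: kg·m²·s⁻¹.
Each option:
  (A) m²·s⁻¹
  (B) kg·m²
  (C) [kg·m²·s⁻¹] / [m] = kg·m·s⁻¹
  (D) Pa·m³ = N·m⁻²·m³ = kg·m²·s⁻²
  (E) J·s = N·m·s = kg·m²·s⁻¹  ← same
Only (E) matches kg·m²·s⁻¹.

(E)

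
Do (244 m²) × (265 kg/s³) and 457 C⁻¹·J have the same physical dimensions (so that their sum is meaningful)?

Reduce each to base SI dimensions:
  (244 m²) × (265 kg/s³):  [m²] · [kg·s⁻³] = kg·m²·s⁻³
  457 C⁻¹·J:  J·C⁻¹ = N·m·(s·A)⁻¹ = kg·m²·s⁻³·A⁻¹
kg·m²·s⁻³ ≠ kg·m²·s⁻³·A⁻¹, so they cannot be added.

No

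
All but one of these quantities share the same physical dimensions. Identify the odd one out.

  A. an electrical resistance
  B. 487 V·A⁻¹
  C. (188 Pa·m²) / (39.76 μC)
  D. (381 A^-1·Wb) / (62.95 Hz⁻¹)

Reduce each to base SI dimensions:
  A. [electrical resistance] = kg·m²·s⁻³·A⁻²
  B. V·A⁻¹ = J·C⁻¹·A⁻¹ = kg·m²·s⁻³·A⁻²
  C. [kg·m·s⁻²] / [s·A] = kg·m·s⁻³·A⁻¹
  D. [kg·m²·s⁻²·A⁻²] / [s] = kg·m²·s⁻³·A⁻²
All reduce to kg·m²·s⁻³·A⁻² except C., which is kg·m·s⁻³·A⁻¹.

C.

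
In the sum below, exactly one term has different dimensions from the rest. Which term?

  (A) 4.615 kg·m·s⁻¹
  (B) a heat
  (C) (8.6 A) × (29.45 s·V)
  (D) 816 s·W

(A)

In SI base units:
  (A) kg·m·s⁻¹
  (B) [heat] = kg·m²·s⁻²
  (C) [A] · [kg·m²·s⁻²·A⁻¹] = kg·m²·s⁻²
  (D) W·s = J·s⁻¹·s = kg·m²·s⁻²
All reduce to kg·m²·s⁻² except (A), which is kg·m·s⁻¹.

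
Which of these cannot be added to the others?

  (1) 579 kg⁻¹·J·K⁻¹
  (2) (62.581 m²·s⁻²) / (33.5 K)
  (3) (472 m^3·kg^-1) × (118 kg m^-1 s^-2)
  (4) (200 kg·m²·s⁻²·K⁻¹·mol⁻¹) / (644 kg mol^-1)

(3)

Expand each in SI base units:
  (1) J·kg⁻¹·K⁻¹ = N·m·kg⁻¹·K⁻¹ = m²·s⁻²·K⁻¹
  (2) [m²·s⁻²] / [K] = m²·s⁻²·K⁻¹
  (3) [kg⁻¹·m³] · [kg·m⁻¹·s⁻²] = m²·s⁻²
  (4) [kg·m²·s⁻²·K⁻¹·mol⁻¹] / [kg·mol⁻¹] = m²·s⁻²·K⁻¹
All reduce to m²·s⁻²·K⁻¹ except (3), which is m²·s⁻².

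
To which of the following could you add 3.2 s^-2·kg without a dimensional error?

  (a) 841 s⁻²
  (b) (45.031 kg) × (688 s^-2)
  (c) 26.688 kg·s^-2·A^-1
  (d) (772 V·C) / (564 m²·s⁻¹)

Reference: kg·s⁻².
Each option:
  (a) s⁻²
  (b) [kg] · [s⁻²] = kg·s⁻²  ← same
  (c) kg·s⁻²·A⁻¹
  (d) [kg·m²·s⁻²] / [m²·s⁻¹] = kg·s⁻¹
Only (b) matches kg·s⁻².

(b)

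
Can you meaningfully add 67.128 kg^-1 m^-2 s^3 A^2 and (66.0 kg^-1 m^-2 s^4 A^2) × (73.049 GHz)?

Dimensions:
  67.128 kg^-1 m^-2 s^3 A^2:  kg⁻¹·m⁻²·s³·A²
  (66.0 kg^-1 m^-2 s^4 A^2) × (73.049 GHz):  [kg⁻¹·m⁻²·s⁴·A²] · [s⁻¹] = kg⁻¹·m⁻²·s³·A²
Both are kg⁻¹·m⁻²·s³·A², so they have the same dimensions and can be added.

Yes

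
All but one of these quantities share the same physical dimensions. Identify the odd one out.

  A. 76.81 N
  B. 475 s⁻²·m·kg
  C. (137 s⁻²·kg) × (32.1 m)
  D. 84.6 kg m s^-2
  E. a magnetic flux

E.

Reduce each to base SI dimensions:
  A. N = kg·m·s⁻²
  B. kg·m·s⁻²
  C. [kg·s⁻²] · [m] = kg·m·s⁻²
  D. kg·m·s⁻²
  E. [magnetic flux] = kg·m²·s⁻²·A⁻¹
All reduce to kg·m·s⁻² except E., which is kg·m²·s⁻²·A⁻¹.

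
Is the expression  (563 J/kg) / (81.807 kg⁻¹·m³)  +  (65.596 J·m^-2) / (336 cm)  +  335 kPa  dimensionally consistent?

Yes

Work out the base dimensions of each:
  (563 J/kg) / (81.807 kg⁻¹·m³):  [m²·s⁻²] / [kg⁻¹·m³] = kg·m⁻¹·s⁻²
  (65.596 J·m^-2) / (336 cm):  [kg·s⁻²] / [m] = kg·m⁻¹·s⁻²
  335 kPa:  Pa = N·m⁻² = kg·m⁻¹·s⁻²
Every term reduces to kg·m⁻¹·s⁻².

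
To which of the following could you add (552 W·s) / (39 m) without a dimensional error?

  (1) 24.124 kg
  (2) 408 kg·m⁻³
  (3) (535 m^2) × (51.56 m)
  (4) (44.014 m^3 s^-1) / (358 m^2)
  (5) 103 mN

Reference: [kg·m²·s⁻²] / [m] = kg·m·s⁻².
Each option:
  (1) kg
  (2) kg·m⁻³
  (3) [m²] · [m] = m³
  (4) [m³·s⁻¹] / [m²] = m·s⁻¹
  (5) N = kg·m·s⁻²  ← same
Only (5) matches kg·m·s⁻².

(5)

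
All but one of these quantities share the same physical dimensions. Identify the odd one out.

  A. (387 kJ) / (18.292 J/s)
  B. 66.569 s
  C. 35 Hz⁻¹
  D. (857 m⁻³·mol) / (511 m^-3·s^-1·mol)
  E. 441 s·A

Reduce each to base SI dimensions:
  A. [kg·m²·s⁻²] / [kg·m²·s⁻³] = s
  B. s
  C. Hz⁻¹ = (s⁻¹)⁻¹ = s
  D. [m⁻³·mol] / [m⁻³·s⁻¹·mol] = s
  E. A·s = s·A
All reduce to s except E., which is s·A.

E.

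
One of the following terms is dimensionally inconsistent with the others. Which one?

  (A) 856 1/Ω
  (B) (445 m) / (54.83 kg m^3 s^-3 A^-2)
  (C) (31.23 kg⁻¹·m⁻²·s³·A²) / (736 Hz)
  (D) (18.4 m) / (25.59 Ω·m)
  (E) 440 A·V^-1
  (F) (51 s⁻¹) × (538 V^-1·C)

Expand each in SI base units:
  (A) Ω⁻¹ = (V·A⁻¹)⁻¹ = kg⁻¹·m⁻²·s³·A²
  (B) [m] / [kg·m³·s⁻³·A⁻²] = kg⁻¹·m⁻²·s³·A²
  (C) [kg⁻¹·m⁻²·s³·A²] / [s⁻¹] = kg⁻¹·m⁻²·s⁴·A²
  (D) [m] / [kg·m³·s⁻³·A⁻²] = kg⁻¹·m⁻²·s³·A²
  (E) A·V⁻¹ = A·(J·C⁻¹)⁻¹ = kg⁻¹·m⁻²·s³·A²
  (F) [s⁻¹] · [kg⁻¹·m⁻²·s⁴·A²] = kg⁻¹·m⁻²·s³·A²
All reduce to kg⁻¹·m⁻²·s³·A² except (C), which is kg⁻¹·m⁻²·s⁴·A².

(C)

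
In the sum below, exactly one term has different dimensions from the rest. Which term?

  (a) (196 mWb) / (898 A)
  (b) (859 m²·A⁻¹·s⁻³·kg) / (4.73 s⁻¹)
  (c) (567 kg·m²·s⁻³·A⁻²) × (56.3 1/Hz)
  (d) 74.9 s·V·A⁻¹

(b)

Dimensions:
  (a) [kg·m²·s⁻²·A⁻¹] / [A] = kg·m²·s⁻²·A⁻²
  (b) [kg·m²·s⁻³·A⁻¹] / [s⁻¹] = kg·m²·s⁻²·A⁻¹
  (c) [kg·m²·s⁻³·A⁻²] · [s] = kg·m²·s⁻²·A⁻²
  (d) V·s·A⁻¹ = J·C⁻¹·s·A⁻¹ = kg·m²·s⁻²·A⁻²
All reduce to kg·m²·s⁻²·A⁻² except (b), which is kg·m²·s⁻²·A⁻¹.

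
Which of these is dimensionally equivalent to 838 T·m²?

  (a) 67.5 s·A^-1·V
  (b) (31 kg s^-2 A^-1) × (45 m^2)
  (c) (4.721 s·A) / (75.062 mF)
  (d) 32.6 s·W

(b)

Reference: T·m² = Wb·m⁻²·m² = kg·m²·s⁻²·A⁻¹.
Each option:
  (a) V·s·A⁻¹ = J·C⁻¹·s·A⁻¹ = kg·m²·s⁻²·A⁻²
  (b) [kg·s⁻²·A⁻¹] · [m²] = kg·m²·s⁻²·A⁻¹  ← same
  (c) [s·A] / [kg⁻¹·m⁻²·s⁴·A²] = kg·m²·s⁻³·A⁻¹
  (d) W·s = J·s⁻¹·s = kg·m²·s⁻²
Only (b) matches kg·m²·s⁻²·A⁻¹.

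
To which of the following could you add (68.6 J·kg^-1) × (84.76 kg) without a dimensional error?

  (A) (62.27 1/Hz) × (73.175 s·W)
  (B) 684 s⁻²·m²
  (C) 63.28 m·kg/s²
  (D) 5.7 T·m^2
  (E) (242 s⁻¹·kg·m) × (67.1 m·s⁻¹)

Reference: [m²·s⁻²] · [kg] = kg·m²·s⁻².
Each option:
  (A) [s] · [kg·m²·s⁻²] = kg·m²·s⁻¹
  (B) m²·s⁻²
  (C) kg·m·s⁻²
  (D) T·m² = Wb·m⁻²·m² = kg·m²·s⁻²·A⁻¹
  (E) [kg·m·s⁻¹] · [m·s⁻¹] = kg·m²·s⁻²  ← same
Only (E) matches kg·m²·s⁻².

(E)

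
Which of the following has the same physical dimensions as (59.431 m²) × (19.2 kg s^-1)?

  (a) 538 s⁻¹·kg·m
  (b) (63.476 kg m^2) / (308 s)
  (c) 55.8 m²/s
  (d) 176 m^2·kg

(b)

Reference: [m²] · [kg·s⁻¹] = kg·m²·s⁻¹.
Each option:
  (a) kg·m·s⁻¹
  (b) [kg·m²] / [s] = kg·m²·s⁻¹  ← same
  (c) m²·s⁻¹
  (d) kg·m²
Only (b) matches kg·m²·s⁻¹.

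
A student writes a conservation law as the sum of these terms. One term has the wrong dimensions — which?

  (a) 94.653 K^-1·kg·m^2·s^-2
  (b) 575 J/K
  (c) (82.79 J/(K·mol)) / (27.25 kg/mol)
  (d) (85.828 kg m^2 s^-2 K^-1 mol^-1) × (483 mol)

Expand each in SI base units:
  (a) kg·m²·s⁻²·K⁻¹
  (b) J·K⁻¹ = N·m·K⁻¹ = kg·m²·s⁻²·K⁻¹
  (c) [kg·m²·s⁻²·K⁻¹·mol⁻¹] / [kg·mol⁻¹] = m²·s⁻²·K⁻¹
  (d) [kg·m²·s⁻²·K⁻¹·mol⁻¹] · [mol] = kg·m²·s⁻²·K⁻¹
All reduce to kg·m²·s⁻²·K⁻¹ except (c), which is m²·s⁻²·K⁻¹.

(c)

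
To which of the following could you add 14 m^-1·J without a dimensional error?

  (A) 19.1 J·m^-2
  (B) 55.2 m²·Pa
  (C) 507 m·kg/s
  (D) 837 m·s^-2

(B)

Reference: J·m⁻¹ = N·m·m⁻¹ = kg·m·s⁻².
Each option:
  (A) J·m⁻² = N·m·m⁻² = kg·s⁻²
  (B) Pa·m² = N·m⁻²·m² = kg·m·s⁻²  ← same
  (C) kg·m·s⁻¹
  (D) m·s⁻²
Only (B) matches kg·m·s⁻².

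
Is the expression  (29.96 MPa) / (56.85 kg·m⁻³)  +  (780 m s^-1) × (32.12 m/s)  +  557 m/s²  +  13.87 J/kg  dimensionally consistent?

No

Work out the base dimensions of each:
  (29.96 MPa) / (56.85 kg·m⁻³):  [kg·m⁻¹·s⁻²] / [kg·m⁻³] = m²·s⁻²
  (780 m s^-1) × (32.12 m/s):  [m·s⁻¹] · [m·s⁻¹] = m²·s⁻²
  557 m/s²:  m·s⁻²
  13.87 J/kg:  J·kg⁻¹ = N·m·kg⁻¹ = m²·s⁻²
The terms do not share a single dimension (m²·s⁻² vs m·s⁻²).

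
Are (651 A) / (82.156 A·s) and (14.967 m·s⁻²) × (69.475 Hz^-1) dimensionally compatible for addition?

No

Dimensions:
  (651 A) / (82.156 A·s):  [A] / [s·A] = s⁻¹
  (14.967 m·s⁻²) × (69.475 Hz^-1):  [m·s⁻²] · [s] = m·s⁻¹
s⁻¹ ≠ m·s⁻¹, so they cannot be added.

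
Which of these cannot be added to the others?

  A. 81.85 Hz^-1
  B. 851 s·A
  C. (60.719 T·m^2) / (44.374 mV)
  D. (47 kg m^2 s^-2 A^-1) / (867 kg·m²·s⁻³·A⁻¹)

B.

Expand each in SI base units:
  A. Hz⁻¹ = (s⁻¹)⁻¹ = s
  B. A·s = s·A
  C. [kg·m²·s⁻²·A⁻¹] / [kg·m²·s⁻³·A⁻¹] = s
  D. [kg·m²·s⁻²·A⁻¹] / [kg·m²·s⁻³·A⁻¹] = s
All reduce to s except B., which is s·A.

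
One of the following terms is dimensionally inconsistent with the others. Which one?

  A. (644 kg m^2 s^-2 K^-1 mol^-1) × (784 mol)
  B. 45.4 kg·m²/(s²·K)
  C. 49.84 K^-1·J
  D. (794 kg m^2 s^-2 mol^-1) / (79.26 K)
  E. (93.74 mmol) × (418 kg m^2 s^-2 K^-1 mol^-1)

D.

Expand each in SI base units:
  A. [kg·m²·s⁻²·K⁻¹·mol⁻¹] · [mol] = kg·m²·s⁻²·K⁻¹
  B. kg·m²·s⁻²·K⁻¹
  C. J·K⁻¹ = N·m·K⁻¹ = kg·m²·s⁻²·K⁻¹
  D. [kg·m²·s⁻²·mol⁻¹] / [K] = kg·m²·s⁻²·K⁻¹·mol⁻¹
  E. [mol] · [kg·m²·s⁻²·K⁻¹·mol⁻¹] = kg·m²·s⁻²·K⁻¹
All reduce to kg·m²·s⁻²·K⁻¹ except D., which is kg·m²·s⁻²·K⁻¹·mol⁻¹.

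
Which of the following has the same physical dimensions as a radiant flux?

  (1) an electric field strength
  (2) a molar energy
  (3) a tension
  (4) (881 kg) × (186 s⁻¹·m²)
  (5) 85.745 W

Reference: [radiant flux] = kg·m²·s⁻³.
Each option:
  (1) [electric field strength] = kg·m·s⁻³·A⁻¹
  (2) [molar energy] = kg·m²·s⁻²·mol⁻¹
  (3) [tension] = kg·m·s⁻²
  (4) [kg] · [m²·s⁻¹] = kg·m²·s⁻¹
  (5) W = J·s⁻¹ = kg·m²·s⁻³  ← same
Only (5) matches kg·m²·s⁻³.

(5)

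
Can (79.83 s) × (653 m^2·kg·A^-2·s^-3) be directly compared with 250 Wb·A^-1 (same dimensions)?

Dimensions:
  (79.83 s) × (653 m^2·kg·A^-2·s^-3):  [s] · [kg·m²·s⁻³·A⁻²] = kg·m²·s⁻²·A⁻²
  250 Wb·A^-1:  Wb·A⁻¹ = V·s·A⁻¹ = kg·m²·s⁻²·A⁻²
Both are kg·m²·s⁻²·A⁻², so they have the same dimensions and can be added.

Yes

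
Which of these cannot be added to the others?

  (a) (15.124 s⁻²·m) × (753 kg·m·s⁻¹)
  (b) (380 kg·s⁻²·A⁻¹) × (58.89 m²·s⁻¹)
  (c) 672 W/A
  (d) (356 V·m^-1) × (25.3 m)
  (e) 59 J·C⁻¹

Dimensions:
  (a) [m·s⁻²] · [kg·m·s⁻¹] = kg·m²·s⁻³
  (b) [kg·s⁻²·A⁻¹] · [m²·s⁻¹] = kg·m²·s⁻³·A⁻¹
  (c) W·A⁻¹ = J·s⁻¹·A⁻¹ = kg·m²·s⁻³·A⁻¹
  (d) [kg·m·s⁻³·A⁻¹] · [m] = kg·m²·s⁻³·A⁻¹
  (e) J·C⁻¹ = N·m·(s·A)⁻¹ = kg·m²·s⁻³·A⁻¹
All reduce to kg·m²·s⁻³·A⁻¹ except (a), which is kg·m²·s⁻³.

(a)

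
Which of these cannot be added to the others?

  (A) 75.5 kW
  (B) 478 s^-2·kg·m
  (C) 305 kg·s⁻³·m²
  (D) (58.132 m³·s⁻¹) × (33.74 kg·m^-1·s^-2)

Work out the base dimensions of each:
  (A) W = J·s⁻¹ = kg·m²·s⁻³
  (B) kg·m·s⁻²
  (C) kg·m²·s⁻³
  (D) [m³·s⁻¹] · [kg·m⁻¹·s⁻²] = kg·m²·s⁻³
All reduce to kg·m²·s⁻³ except (B), which is kg·m·s⁻².

(B)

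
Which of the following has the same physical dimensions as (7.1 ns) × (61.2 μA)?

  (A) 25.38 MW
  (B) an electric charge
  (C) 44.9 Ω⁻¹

(B)

Reference: [s] · [A] = s·A.
Each option:
  (A) W = J·s⁻¹ = kg·m²·s⁻³
  (B) [electric charge] = s·A  ← same
  (C) Ω⁻¹ = (V·A⁻¹)⁻¹ = kg⁻¹·m⁻²·s³·A²
Only (B) matches s·A.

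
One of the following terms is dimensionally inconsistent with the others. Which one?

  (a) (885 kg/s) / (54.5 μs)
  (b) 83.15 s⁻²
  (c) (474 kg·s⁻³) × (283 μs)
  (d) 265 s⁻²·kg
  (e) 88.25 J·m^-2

Work out the base dimensions of each:
  (a) [kg·s⁻¹] / [s] = kg·s⁻²
  (b) s⁻²
  (c) [kg·s⁻³] · [s] = kg·s⁻²
  (d) kg·s⁻²
  (e) J·m⁻² = N·m·m⁻² = kg·s⁻²
All reduce to kg·s⁻² except (b), which is s⁻².

(b)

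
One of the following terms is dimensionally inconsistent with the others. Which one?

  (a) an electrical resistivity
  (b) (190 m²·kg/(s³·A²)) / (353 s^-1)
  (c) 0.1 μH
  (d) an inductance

(a)

Work out the base dimensions of each:
  (a) [electrical resistivity] = kg·m³·s⁻³·A⁻²
  (b) [kg·m²·s⁻³·A⁻²] / [s⁻¹] = kg·m²·s⁻²·A⁻²
  (c) H = V·s·A⁻¹ = kg·m²·s⁻²·A⁻²
  (d) [inductance] = kg·m²·s⁻²·A⁻²
All reduce to kg·m²·s⁻²·A⁻² except (a), which is kg·m³·s⁻³·A⁻².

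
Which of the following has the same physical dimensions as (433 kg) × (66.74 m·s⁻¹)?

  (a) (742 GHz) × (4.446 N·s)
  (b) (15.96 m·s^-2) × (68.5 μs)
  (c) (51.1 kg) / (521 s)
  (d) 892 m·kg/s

Reference: [kg] · [m·s⁻¹] = kg·m·s⁻¹.
Each option:
  (a) [s⁻¹] · [kg·m·s⁻¹] = kg·m·s⁻²
  (b) [m·s⁻²] · [s] = m·s⁻¹
  (c) [kg] / [s] = kg·s⁻¹
  (d) kg·m·s⁻¹  ← same
Only (d) matches kg·m·s⁻¹.

(d)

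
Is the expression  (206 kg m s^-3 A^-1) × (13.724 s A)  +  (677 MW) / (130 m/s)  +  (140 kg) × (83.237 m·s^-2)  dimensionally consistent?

Yes

Dimensions:
  (206 kg m s^-3 A^-1) × (13.724 s A):  [kg·m·s⁻³·A⁻¹] · [s·A] = kg·m·s⁻²
  (677 MW) / (130 m/s):  [kg·m²·s⁻³] / [m·s⁻¹] = kg·m·s⁻²
  (140 kg) × (83.237 m·s^-2):  [kg] · [m·s⁻²] = kg·m·s⁻²
Every term reduces to kg·m·s⁻².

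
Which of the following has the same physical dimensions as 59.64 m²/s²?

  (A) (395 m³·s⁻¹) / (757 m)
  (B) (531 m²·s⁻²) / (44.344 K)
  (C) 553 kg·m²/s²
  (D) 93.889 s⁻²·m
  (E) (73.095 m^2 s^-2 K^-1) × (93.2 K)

Reference: m²·s⁻².
Each option:
  (A) [m³·s⁻¹] / [m] = m²·s⁻¹
  (B) [m²·s⁻²] / [K] = m²·s⁻²·K⁻¹
  (C) kg·m²·s⁻²
  (D) m·s⁻²
  (E) [m²·s⁻²·K⁻¹] · [K] = m²·s⁻²  ← same
Only (E) matches m²·s⁻².

(E)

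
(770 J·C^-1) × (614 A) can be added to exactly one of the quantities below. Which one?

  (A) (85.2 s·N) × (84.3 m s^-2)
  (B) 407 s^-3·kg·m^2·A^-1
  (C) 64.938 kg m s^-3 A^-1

(A)

Reference: [kg·m²·s⁻³·A⁻¹] · [A] = kg·m²·s⁻³.
Each option:
  (A) [kg·m·s⁻¹] · [m·s⁻²] = kg·m²·s⁻³  ← same
  (B) kg·m²·s⁻³·A⁻¹
  (C) kg·m·s⁻³·A⁻¹
Only (A) matches kg·m²·s⁻³.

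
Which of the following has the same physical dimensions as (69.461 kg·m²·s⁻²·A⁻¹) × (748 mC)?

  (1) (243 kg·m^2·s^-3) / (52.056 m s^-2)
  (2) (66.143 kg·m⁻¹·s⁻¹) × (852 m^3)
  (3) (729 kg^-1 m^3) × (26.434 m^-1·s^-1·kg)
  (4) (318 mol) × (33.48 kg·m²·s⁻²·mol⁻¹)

Reference: [kg·m²·s⁻²·A⁻¹] · [s·A] = kg·m²·s⁻¹.
Each option:
  (1) [kg·m²·s⁻³] / [m·s⁻²] = kg·m·s⁻¹
  (2) [kg·m⁻¹·s⁻¹] · [m³] = kg·m²·s⁻¹  ← same
  (3) [kg⁻¹·m³] · [kg·m⁻¹·s⁻¹] = m²·s⁻¹
  (4) [mol] · [kg·m²·s⁻²·mol⁻¹] = kg·m²·s⁻²
Only (2) matches kg·m²·s⁻¹.

(2)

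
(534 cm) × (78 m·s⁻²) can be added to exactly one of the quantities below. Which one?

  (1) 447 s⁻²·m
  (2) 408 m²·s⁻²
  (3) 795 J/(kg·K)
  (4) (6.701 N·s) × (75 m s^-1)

Reference: [m] · [m·s⁻²] = m²·s⁻².
Each option:
  (1) m·s⁻²
  (2) m²·s⁻²  ← same
  (3) J·kg⁻¹·K⁻¹ = N·m·kg⁻¹·K⁻¹ = m²·s⁻²·K⁻¹
  (4) [kg·m·s⁻¹] · [m·s⁻¹] = kg·m²·s⁻²
Only (2) matches m²·s⁻².

(2)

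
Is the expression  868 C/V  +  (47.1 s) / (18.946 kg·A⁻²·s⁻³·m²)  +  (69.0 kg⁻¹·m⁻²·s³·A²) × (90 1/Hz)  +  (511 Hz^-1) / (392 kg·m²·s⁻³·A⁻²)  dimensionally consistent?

Yes

Reduce each to base SI dimensions:
  868 C/V:  C·V⁻¹ = s·A·(J·C⁻¹)⁻¹ = kg⁻¹·m⁻²·s⁴·A²
  (47.1 s) / (18.946 kg·A⁻²·s⁻³·m²):  [s] / [kg·m²·s⁻³·A⁻²] = kg⁻¹·m⁻²·s⁴·A²
  (69.0 kg⁻¹·m⁻²·s³·A²) × (90 1/Hz):  [kg⁻¹·m⁻²·s³·A²] · [s] = kg⁻¹·m⁻²·s⁴·A²
  (511 Hz^-1) / (392 kg·m²·s⁻³·A⁻²):  [s] / [kg·m²·s⁻³·A⁻²] = kg⁻¹·m⁻²·s⁴·A²
Every term reduces to kg⁻¹·m⁻²·s⁴·A².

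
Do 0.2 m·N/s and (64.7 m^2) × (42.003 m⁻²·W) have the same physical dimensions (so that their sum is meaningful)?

Yes

In SI base units:
  0.2 m·N/s:  N·m·s⁻¹ = kg·m·s⁻²·m·s⁻¹ = kg·m²·s⁻³
  (64.7 m^2) × (42.003 m⁻²·W):  [m²] · [kg·s⁻³] = kg·m²·s⁻³
Both are kg·m²·s⁻³, so they have the same dimensions and can be added.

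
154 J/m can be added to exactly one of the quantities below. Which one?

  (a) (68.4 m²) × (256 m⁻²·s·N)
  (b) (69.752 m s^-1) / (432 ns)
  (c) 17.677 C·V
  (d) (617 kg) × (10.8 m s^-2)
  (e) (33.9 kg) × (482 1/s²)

(d)

Reference: J·m⁻¹ = N·m·m⁻¹ = kg·m·s⁻².
Each option:
  (a) [m²] · [kg·m⁻¹·s⁻¹] = kg·m·s⁻¹
  (b) [m·s⁻¹] / [s] = m·s⁻²
  (c) C·V = s·A·J·C⁻¹ = kg·m²·s⁻²
  (d) [kg] · [m·s⁻²] = kg·m·s⁻²  ← same
  (e) [kg] · [s⁻²] = kg·s⁻²
Only (d) matches kg·m·s⁻².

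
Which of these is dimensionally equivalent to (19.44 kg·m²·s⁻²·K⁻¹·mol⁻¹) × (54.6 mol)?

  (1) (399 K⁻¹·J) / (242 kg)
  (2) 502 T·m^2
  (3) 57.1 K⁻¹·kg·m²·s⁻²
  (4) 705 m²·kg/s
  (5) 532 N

Reference: [kg·m²·s⁻²·K⁻¹·mol⁻¹] · [mol] = kg·m²·s⁻²·K⁻¹.
Each option:
  (1) [kg·m²·s⁻²·K⁻¹] / [kg] = m²·s⁻²·K⁻¹
  (2) T·m² = Wb·m⁻²·m² = kg·m²·s⁻²·A⁻¹
  (3) kg·m²·s⁻²·K⁻¹  ← same
  (4) kg·m²·s⁻¹
  (5) N = kg·m·s⁻²
Only (3) matches kg·m²·s⁻²·K⁻¹.

(3)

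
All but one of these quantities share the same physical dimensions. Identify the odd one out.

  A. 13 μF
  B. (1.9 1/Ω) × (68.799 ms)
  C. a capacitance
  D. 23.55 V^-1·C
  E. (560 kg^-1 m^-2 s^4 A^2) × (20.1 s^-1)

E.

Reduce each to base SI dimensions:
  A. F = C·V⁻¹ = kg⁻¹·m⁻²·s⁴·A²
  B. [kg⁻¹·m⁻²·s³·A²] · [s] = kg⁻¹·m⁻²·s⁴·A²
  C. [capacitance] = kg⁻¹·m⁻²·s⁴·A²
  D. C·V⁻¹ = s·A·(J·C⁻¹)⁻¹ = kg⁻¹·m⁻²·s⁴·A²
  E. [kg⁻¹·m⁻²·s⁴·A²] · [s⁻¹] = kg⁻¹·m⁻²·s³·A²
All reduce to kg⁻¹·m⁻²·s⁴·A² except E., which is kg⁻¹·m⁻²·s³·A².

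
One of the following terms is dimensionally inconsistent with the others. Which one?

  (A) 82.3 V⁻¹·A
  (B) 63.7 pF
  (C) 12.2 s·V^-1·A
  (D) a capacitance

Reduce each to base SI dimensions:
  (A) A·V⁻¹ = A·(J·C⁻¹)⁻¹ = kg⁻¹·m⁻²·s³·A²
  (B) F = C·V⁻¹ = kg⁻¹·m⁻²·s⁴·A²
  (C) A·s·V⁻¹ = A·s·(J·C⁻¹)⁻¹ = kg⁻¹·m⁻²·s⁴·A²
  (D) [capacitance] = kg⁻¹·m⁻²·s⁴·A²
All reduce to kg⁻¹·m⁻²·s⁴·A² except (A), which is kg⁻¹·m⁻²·s³·A².

(A)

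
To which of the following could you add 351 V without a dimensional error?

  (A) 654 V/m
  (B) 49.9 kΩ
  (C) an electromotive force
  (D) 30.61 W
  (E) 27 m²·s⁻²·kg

(C)

Reference: V = J·C⁻¹ = kg·m²·s⁻³·A⁻¹.
Each option:
  (A) V·m⁻¹ = J·C⁻¹·m⁻¹ = kg·m·s⁻³·A⁻¹
  (B) Ω = V·A⁻¹ = kg·m²·s⁻³·A⁻²
  (C) [electromotive force] = kg·m²·s⁻³·A⁻¹  ← same
  (D) W = J·s⁻¹ = kg·m²·s⁻³
  (E) kg·m²·s⁻²
Only (C) matches kg·m²·s⁻³·A⁻¹.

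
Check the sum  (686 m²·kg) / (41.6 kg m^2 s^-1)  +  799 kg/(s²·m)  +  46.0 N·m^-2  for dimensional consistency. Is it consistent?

No

Work out the base dimensions of each:
  (686 m²·kg) / (41.6 kg m^2 s^-1):  [kg·m²] / [kg·m²·s⁻¹] = s
  799 kg/(s²·m):  kg·m⁻¹·s⁻²
  46.0 N·m^-2:  N·m⁻² = kg·m·s⁻²·m⁻² = kg·m⁻¹·s⁻²
The terms do not share a single dimension (kg·m⁻¹·s⁻² vs s).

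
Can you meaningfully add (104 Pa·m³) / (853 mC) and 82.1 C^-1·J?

Expand each in SI base units:
  (104 Pa·m³) / (853 mC):  [kg·m²·s⁻²] / [s·A] = kg·m²·s⁻³·A⁻¹
  82.1 C^-1·J:  J·C⁻¹ = N·m·(s·A)⁻¹ = kg·m²·s⁻³·A⁻¹
Both are kg·m²·s⁻³·A⁻¹, so they have the same dimensions and can be added.

Yes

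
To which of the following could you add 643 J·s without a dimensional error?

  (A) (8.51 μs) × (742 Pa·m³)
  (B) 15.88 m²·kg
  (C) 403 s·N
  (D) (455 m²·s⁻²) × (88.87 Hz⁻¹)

Reference: J·s = N·m·s = kg·m²·s⁻¹.
Each option:
  (A) [s] · [kg·m²·s⁻²] = kg·m²·s⁻¹  ← same
  (B) kg·m²
  (C) N·s = kg·m·s⁻²·s = kg·m·s⁻¹
  (D) [m²·s⁻²] · [s] = m²·s⁻¹
Only (A) matches kg·m²·s⁻¹.

(A)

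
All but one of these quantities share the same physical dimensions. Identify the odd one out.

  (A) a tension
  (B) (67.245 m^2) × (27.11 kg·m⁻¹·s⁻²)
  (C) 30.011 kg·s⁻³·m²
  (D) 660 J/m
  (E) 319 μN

Dimensions:
  (A) [tension] = kg·m·s⁻²
  (B) [m²] · [kg·m⁻¹·s⁻²] = kg·m·s⁻²
  (C) kg·m²·s⁻³
  (D) J·m⁻¹ = N·m·m⁻¹ = kg·m·s⁻²
  (E) N = kg·m·s⁻²
All reduce to kg·m·s⁻² except (C), which is kg·m²·s⁻³.

(C)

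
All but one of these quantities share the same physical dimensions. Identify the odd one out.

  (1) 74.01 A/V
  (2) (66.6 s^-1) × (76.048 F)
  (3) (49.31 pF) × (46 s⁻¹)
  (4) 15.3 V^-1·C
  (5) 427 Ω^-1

Dimensions:
  (1) A·V⁻¹ = A·(J·C⁻¹)⁻¹ = kg⁻¹·m⁻²·s³·A²
  (2) [s⁻¹] · [kg⁻¹·m⁻²·s⁴·A²] = kg⁻¹·m⁻²·s³·A²
  (3) [kg⁻¹·m⁻²·s⁴·A²] · [s⁻¹] = kg⁻¹·m⁻²·s³·A²
  (4) C·V⁻¹ = s·A·(J·C⁻¹)⁻¹ = kg⁻¹·m⁻²·s⁴·A²
  (5) Ω⁻¹ = (V·A⁻¹)⁻¹ = kg⁻¹·m⁻²·s³·A²
All reduce to kg⁻¹·m⁻²·s³·A² except (4), which is kg⁻¹·m⁻²·s⁴·A².

(4)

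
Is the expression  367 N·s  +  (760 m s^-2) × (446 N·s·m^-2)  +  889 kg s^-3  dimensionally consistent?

No

In SI base units:
  367 N·s:  N·s = kg·m·s⁻²·s = kg·m·s⁻¹
  (760 m s^-2) × (446 N·s·m^-2):  [m·s⁻²] · [kg·m⁻¹·s⁻¹] = kg·s⁻³
  889 kg s^-3:  kg·s⁻³
The terms do not share a single dimension (kg·m·s⁻¹ vs kg·s⁻³).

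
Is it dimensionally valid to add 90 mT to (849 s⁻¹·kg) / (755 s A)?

Dimensions:
  90 mT:  T = Wb·m⁻² = kg·s⁻²·A⁻¹
  (849 s⁻¹·kg) / (755 s A):  [kg·s⁻¹] / [s·A] = kg·s⁻²·A⁻¹
Both are kg·s⁻²·A⁻¹, so they have the same dimensions and can be added.

Yes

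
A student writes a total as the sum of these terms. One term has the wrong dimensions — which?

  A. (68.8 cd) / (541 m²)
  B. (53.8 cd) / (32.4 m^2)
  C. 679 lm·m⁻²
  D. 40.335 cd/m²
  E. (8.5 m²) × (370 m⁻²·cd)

E.

Dimensions:
  A. [cd] / [m²] = m⁻²·cd
  B. [cd] / [m²] = m⁻²·cd
  C. lm·m⁻² = cd·m⁻² = m⁻²·cd
  D. cd·m⁻² = m⁻²·cd
  E. [m²] · [m⁻²·cd] = cd
All reduce to m⁻²·cd except E., which is cd.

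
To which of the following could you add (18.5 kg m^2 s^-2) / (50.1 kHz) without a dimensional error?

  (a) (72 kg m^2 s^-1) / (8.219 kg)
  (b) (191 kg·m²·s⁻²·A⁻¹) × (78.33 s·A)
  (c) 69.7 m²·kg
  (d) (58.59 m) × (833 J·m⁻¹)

(b)

Reference: [kg·m²·s⁻²] / [s⁻¹] = kg·m²·s⁻¹.
Each option:
  (a) [kg·m²·s⁻¹] / [kg] = m²·s⁻¹
  (b) [kg·m²·s⁻²·A⁻¹] · [s·A] = kg·m²·s⁻¹  ← same
  (c) kg·m²
  (d) [m] · [kg·m·s⁻²] = kg·m²·s⁻²
Only (b) matches kg·m²·s⁻¹.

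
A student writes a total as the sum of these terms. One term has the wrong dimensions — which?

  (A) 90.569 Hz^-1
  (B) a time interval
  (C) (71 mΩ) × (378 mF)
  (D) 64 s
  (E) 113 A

(E)

Work out the base dimensions of each:
  (A) Hz⁻¹ = (s⁻¹)⁻¹ = s
  (B) [time interval] = s
  (C) [kg·m²·s⁻³·A⁻²] · [kg⁻¹·m⁻²·s⁴·A²] = s
  (D) s
  (E) A
All reduce to s except (E), which is A.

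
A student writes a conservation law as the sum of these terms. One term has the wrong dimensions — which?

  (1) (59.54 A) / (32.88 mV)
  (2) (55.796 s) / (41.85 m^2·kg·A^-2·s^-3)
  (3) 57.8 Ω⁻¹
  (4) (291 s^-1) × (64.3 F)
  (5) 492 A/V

(2)

Expand each in SI base units:
  (1) [A] / [kg·m²·s⁻³·A⁻¹] = kg⁻¹·m⁻²·s³·A²
  (2) [s] / [kg·m²·s⁻³·A⁻²] = kg⁻¹·m⁻²·s⁴·A²
  (3) Ω⁻¹ = (V·A⁻¹)⁻¹ = kg⁻¹·m⁻²·s³·A²
  (4) [s⁻¹] · [kg⁻¹·m⁻²·s⁴·A²] = kg⁻¹·m⁻²·s³·A²
  (5) A·V⁻¹ = A·(J·C⁻¹)⁻¹ = kg⁻¹·m⁻²·s³·A²
All reduce to kg⁻¹·m⁻²·s³·A² except (2), which is kg⁻¹·m⁻²·s⁴·A².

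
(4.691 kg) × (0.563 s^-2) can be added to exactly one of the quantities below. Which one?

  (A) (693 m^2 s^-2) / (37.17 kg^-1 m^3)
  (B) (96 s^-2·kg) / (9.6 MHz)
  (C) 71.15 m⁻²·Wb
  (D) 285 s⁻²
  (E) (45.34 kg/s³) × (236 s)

(E)

Reference: [kg] · [s⁻²] = kg·s⁻².
Each option:
  (A) [m²·s⁻²] / [kg⁻¹·m³] = kg·m⁻¹·s⁻²
  (B) [kg·s⁻²] / [s⁻¹] = kg·s⁻¹
  (C) Wb·m⁻² = V·s·m⁻² = kg·s⁻²·A⁻¹
  (D) s⁻²
  (E) [kg·s⁻³] · [s] = kg·s⁻²  ← same
Only (E) matches kg·s⁻².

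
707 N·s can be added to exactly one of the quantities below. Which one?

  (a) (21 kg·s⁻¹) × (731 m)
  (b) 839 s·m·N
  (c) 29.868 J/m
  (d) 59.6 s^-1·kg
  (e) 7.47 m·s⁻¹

(a)

Reference: N·s = kg·m·s⁻²·s = kg·m·s⁻¹.
Each option:
  (a) [kg·s⁻¹] · [m] = kg·m·s⁻¹  ← same
  (b) N·m·s = kg·m·s⁻²·m·s = kg·m²·s⁻¹
  (c) J·m⁻¹ = N·m·m⁻¹ = kg·m·s⁻²
  (d) kg·s⁻¹
  (e) m·s⁻¹
Only (a) matches kg·m·s⁻¹.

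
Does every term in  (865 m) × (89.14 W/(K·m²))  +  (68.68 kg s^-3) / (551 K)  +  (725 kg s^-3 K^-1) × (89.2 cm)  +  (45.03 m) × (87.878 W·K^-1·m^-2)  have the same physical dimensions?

No

In SI base units:
  (865 m) × (89.14 W/(K·m²)):  [m] · [kg·s⁻³·K⁻¹] = kg·m·s⁻³·K⁻¹
  (68.68 kg s^-3) / (551 K):  [kg·s⁻³] / [K] = kg·s⁻³·K⁻¹
  (725 kg s^-3 K^-1) × (89.2 cm):  [kg·s⁻³·K⁻¹] · [m] = kg·m·s⁻³·K⁻¹
  (45.03 m) × (87.878 W·K^-1·m^-2):  [m] · [kg·s⁻³·K⁻¹] = kg·m·s⁻³·K⁻¹
The terms do not share a single dimension (kg·m·s⁻³·K⁻¹ vs kg·s⁻³·K⁻¹).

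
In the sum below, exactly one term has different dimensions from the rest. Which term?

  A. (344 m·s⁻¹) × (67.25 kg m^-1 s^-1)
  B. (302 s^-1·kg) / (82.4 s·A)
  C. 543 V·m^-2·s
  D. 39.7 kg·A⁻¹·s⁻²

A.

Expand each in SI base units:
  A. [m·s⁻¹] · [kg·m⁻¹·s⁻¹] = kg·s⁻²
  B. [kg·s⁻¹] / [s·A] = kg·s⁻²·A⁻¹
  C. V·s·m⁻² = J·C⁻¹·s·m⁻² = kg·s⁻²·A⁻¹
  D. kg·s⁻²·A⁻¹
All reduce to kg·s⁻²·A⁻¹ except A., which is kg·s⁻².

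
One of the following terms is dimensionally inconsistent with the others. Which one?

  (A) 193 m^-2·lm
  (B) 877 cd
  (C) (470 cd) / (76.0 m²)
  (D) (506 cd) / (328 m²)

(B)

Work out the base dimensions of each:
  (A) lm·m⁻² = cd·m⁻² = m⁻²·cd
  (B) cd
  (C) [cd] / [m²] = m⁻²·cd
  (D) [cd] / [m²] = m⁻²·cd
All reduce to m⁻²·cd except (B), which is cd.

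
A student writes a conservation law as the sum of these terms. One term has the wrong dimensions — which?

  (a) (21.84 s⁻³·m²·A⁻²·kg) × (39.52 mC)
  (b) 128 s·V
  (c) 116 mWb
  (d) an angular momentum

(d)

Reduce each to base SI dimensions:
  (a) [kg·m²·s⁻³·A⁻²] · [s·A] = kg·m²·s⁻²·A⁻¹
  (b) V·s = J·C⁻¹·s = kg·m²·s⁻²·A⁻¹
  (c) Wb = V·s = kg·m²·s⁻²·A⁻¹
  (d) [angular momentum] = kg·m²·s⁻¹
All reduce to kg·m²·s⁻²·A⁻¹ except (d), which is kg·m²·s⁻¹.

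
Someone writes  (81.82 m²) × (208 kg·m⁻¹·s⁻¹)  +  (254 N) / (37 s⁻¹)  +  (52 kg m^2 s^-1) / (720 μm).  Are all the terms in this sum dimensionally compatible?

Expand each in SI base units:
  (81.82 m²) × (208 kg·m⁻¹·s⁻¹):  [m²] · [kg·m⁻¹·s⁻¹] = kg·m·s⁻¹
  (254 N) / (37 s⁻¹):  [kg·m·s⁻²] / [s⁻¹] = kg·m·s⁻¹
  (52 kg m^2 s^-1) / (720 μm):  [kg·m²·s⁻¹] / [m] = kg·m·s⁻¹
Every term reduces to kg·m·s⁻¹.

Yes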